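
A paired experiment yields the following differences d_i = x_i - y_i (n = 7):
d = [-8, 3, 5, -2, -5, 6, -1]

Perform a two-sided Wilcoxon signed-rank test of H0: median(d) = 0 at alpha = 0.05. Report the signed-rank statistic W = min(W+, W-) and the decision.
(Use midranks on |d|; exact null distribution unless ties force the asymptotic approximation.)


Step 1: Drop any zero differences (none here) and take |d_i|.
|d| = [8, 3, 5, 2, 5, 6, 1]
Step 2: Midrank |d_i| (ties get averaged ranks).
ranks: |8|->7, |3|->3, |5|->4.5, |2|->2, |5|->4.5, |6|->6, |1|->1
Step 3: Attach original signs; sum ranks with positive sign and with negative sign.
W+ = 3 + 4.5 + 6 = 13.5
W- = 7 + 2 + 4.5 + 1 = 14.5
(Check: W+ + W- = 28 should equal n(n+1)/2 = 28.)
Step 4: Test statistic W = min(W+, W-) = 13.5.
Step 5: Ties in |d|, so use the tie-corrected normal approximation.
        E[W] = n(n+1)/4 = 7*8/4 = 14.
        Tie groups: |d|=5 (t=2); sum(t^3 - t) = 6.
        Var[W] = n(n+1)(2n+1)/24 - sum(t^3-t)/48 = 840/24 - 6/48 = 34.875.
        z = (W - E[W]) / sqrt(Var[W]) = (13.5 - 14) / 5.9055 = -0.0847.
        Two-sided p = 2*Phi(z) = 0.932526.
Step 6: alpha = 0.05. fail to reject H0.

W+ = 13.5, W- = 14.5, W = min = 13.5, p = 0.932526, fail to reject H0.


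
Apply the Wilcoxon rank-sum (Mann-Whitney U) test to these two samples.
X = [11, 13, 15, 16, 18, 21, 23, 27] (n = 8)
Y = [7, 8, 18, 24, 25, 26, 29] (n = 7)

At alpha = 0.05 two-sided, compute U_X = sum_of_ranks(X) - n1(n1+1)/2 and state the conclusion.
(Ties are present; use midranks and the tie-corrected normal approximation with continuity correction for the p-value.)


Step 1: Combine and sort all 15 observations; assign midranks.
sorted (value, group): (7,Y), (8,Y), (11,X), (13,X), (15,X), (16,X), (18,X), (18,Y), (21,X), (23,X), (24,Y), (25,Y), (26,Y), (27,X), (29,Y)
ranks: 7->1, 8->2, 11->3, 13->4, 15->5, 16->6, 18->7.5, 18->7.5, 21->9, 23->10, 24->11, 25->12, 26->13, 27->14, 29->15
Step 2: Rank sum for X: R1 = 3 + 4 + 5 + 6 + 7.5 + 9 + 10 + 14 = 58.5.
Step 3: U_X = R1 - n1(n1+1)/2 = 58.5 - 8*9/2 = 58.5 - 36 = 22.5.
       U_Y = n1*n2 - U_X = 56 - 22.5 = 33.5.
Step 4: Ties are present, so use the tie-corrected normal approximation (with continuity correction) for the p-value.
Step 5: p-value = 0.562485; compare to alpha = 0.05. fail to reject H0.

U_X = 22.5, p = 0.562485, fail to reject H0 at alpha = 0.05.


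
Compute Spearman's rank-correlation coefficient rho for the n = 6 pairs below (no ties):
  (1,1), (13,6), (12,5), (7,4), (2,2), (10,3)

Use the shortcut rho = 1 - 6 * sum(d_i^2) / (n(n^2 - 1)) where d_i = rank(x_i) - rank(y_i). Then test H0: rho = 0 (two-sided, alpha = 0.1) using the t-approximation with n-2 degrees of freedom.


Step 1: Rank x and y separately (midranks; no ties here).
rank(x): 1->1, 13->6, 12->5, 7->3, 2->2, 10->4
rank(y): 1->1, 6->6, 5->5, 4->4, 2->2, 3->3
Step 2: d_i = R_x(i) - R_y(i); compute d_i^2.
  (1-1)^2=0, (6-6)^2=0, (5-5)^2=0, (3-4)^2=1, (2-2)^2=0, (4-3)^2=1
sum(d^2) = 2.
Step 3: rho = 1 - 6*2 / (6*(6^2 - 1)) = 1 - 12/210 = 0.942857.
Step 4: Under H0, t = rho * sqrt((n-2)/(1-rho^2)) = 5.6595 ~ t(4).
Step 5: Two-sided p-value from the t-distribution with 4 df = 0.004805.
Step 6: alpha = 0.1. reject H0.

rho = 0.9429, p = 0.004805, reject H0 at alpha = 0.1.


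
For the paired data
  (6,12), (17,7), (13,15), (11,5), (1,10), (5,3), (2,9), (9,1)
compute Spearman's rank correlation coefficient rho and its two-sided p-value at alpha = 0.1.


Step 1: Rank x and y separately (midranks; no ties here).
rank(x): 6->4, 17->8, 13->7, 11->6, 1->1, 5->3, 2->2, 9->5
rank(y): 12->7, 7->4, 15->8, 5->3, 10->6, 3->2, 9->5, 1->1
Step 2: d_i = R_x(i) - R_y(i); compute d_i^2.
  (4-7)^2=9, (8-4)^2=16, (7-8)^2=1, (6-3)^2=9, (1-6)^2=25, (3-2)^2=1, (2-5)^2=9, (5-1)^2=16
sum(d^2) = 86.
Step 3: rho = 1 - 6*86 / (8*(8^2 - 1)) = 1 - 516/504 = -0.023810.
Step 4: Under H0, t = rho * sqrt((n-2)/(1-rho^2)) = -0.0583 ~ t(6).
Step 5: Two-sided p-value from the t-distribution with 6 df = 0.955374.
Step 6: alpha = 0.1. fail to reject H0.

rho = -0.0238, p = 0.955374, fail to reject H0 at alpha = 0.1.


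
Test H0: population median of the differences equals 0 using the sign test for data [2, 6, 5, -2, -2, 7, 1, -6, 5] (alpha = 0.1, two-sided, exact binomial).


Step 1: Discard zero differences. Original n = 9; n_eff = number of nonzero differences = 9.
Nonzero differences (with sign): +2, +6, +5, -2, -2, +7, +1, -6, +5
Step 2: Count signs: positive = 6, negative = 3.
Step 3: Under H0: P(positive) = 0.5, so the number of positives S ~ Bin(9, 0.5).
Step 4: Two-sided exact p-value = sum of Bin(9,0.5) probabilities at or below the observed probability = 0.507812.
Step 5: alpha = 0.1. fail to reject H0.

n_eff = 9, pos = 6, neg = 3, p = 0.507812, fail to reject H0.


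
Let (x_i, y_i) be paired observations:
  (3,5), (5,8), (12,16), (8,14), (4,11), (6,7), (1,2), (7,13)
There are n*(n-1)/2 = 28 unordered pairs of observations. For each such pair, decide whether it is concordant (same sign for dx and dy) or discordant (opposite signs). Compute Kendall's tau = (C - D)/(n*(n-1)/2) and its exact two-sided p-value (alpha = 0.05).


Step 1: Enumerate the 28 unordered pairs (i,j) with i<j and classify each by sign(x_j-x_i) * sign(y_j-y_i).
  (1,2):dx=+2,dy=+3->C; (1,3):dx=+9,dy=+11->C; (1,4):dx=+5,dy=+9->C; (1,5):dx=+1,dy=+6->C
  (1,6):dx=+3,dy=+2->C; (1,7):dx=-2,dy=-3->C; (1,8):dx=+4,dy=+8->C; (2,3):dx=+7,dy=+8->C
  (2,4):dx=+3,dy=+6->C; (2,5):dx=-1,dy=+3->D; (2,6):dx=+1,dy=-1->D; (2,7):dx=-4,dy=-6->C
  (2,8):dx=+2,dy=+5->C; (3,4):dx=-4,dy=-2->C; (3,5):dx=-8,dy=-5->C; (3,6):dx=-6,dy=-9->C
  (3,7):dx=-11,dy=-14->C; (3,8):dx=-5,dy=-3->C; (4,5):dx=-4,dy=-3->C; (4,6):dx=-2,dy=-7->C
  (4,7):dx=-7,dy=-12->C; (4,8):dx=-1,dy=-1->C; (5,6):dx=+2,dy=-4->D; (5,7):dx=-3,dy=-9->C
  (5,8):dx=+3,dy=+2->C; (6,7):dx=-5,dy=-5->C; (6,8):dx=+1,dy=+6->C; (7,8):dx=+6,dy=+11->C
Step 2: C = 25, D = 3, total pairs = 28.
Step 3: tau = (C - D)/(n(n-1)/2) = (25 - 3)/28 = 0.785714.
Step 4: Exact two-sided p-value (enumerate n! = 40320 permutations of y under H0): p = 0.005506.
Step 5: alpha = 0.05. reject H0.

tau_b = 0.7857 (C=25, D=3), p = 0.005506, reject H0.


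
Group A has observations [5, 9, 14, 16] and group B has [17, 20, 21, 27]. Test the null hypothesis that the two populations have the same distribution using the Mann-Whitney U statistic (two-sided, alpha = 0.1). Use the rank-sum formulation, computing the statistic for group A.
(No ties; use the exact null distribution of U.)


Step 1: Combine and sort all 8 observations; assign midranks.
sorted (value, group): (5,X), (9,X), (14,X), (16,X), (17,Y), (20,Y), (21,Y), (27,Y)
ranks: 5->1, 9->2, 14->3, 16->4, 17->5, 20->6, 21->7, 27->8
Step 2: Rank sum for X: R1 = 1 + 2 + 3 + 4 = 10.
Step 3: U_X = R1 - n1(n1+1)/2 = 10 - 4*5/2 = 10 - 10 = 0.
       U_Y = n1*n2 - U_X = 16 - 0 = 16.
Step 4: No ties, so the exact null distribution of U (based on enumerating the C(8,4) = 70 equally likely rank assignments) gives the two-sided p-value.
Step 5: p-value = 0.028571; compare to alpha = 0.1. reject H0.

U_X = 0, p = 0.028571, reject H0 at alpha = 0.1.


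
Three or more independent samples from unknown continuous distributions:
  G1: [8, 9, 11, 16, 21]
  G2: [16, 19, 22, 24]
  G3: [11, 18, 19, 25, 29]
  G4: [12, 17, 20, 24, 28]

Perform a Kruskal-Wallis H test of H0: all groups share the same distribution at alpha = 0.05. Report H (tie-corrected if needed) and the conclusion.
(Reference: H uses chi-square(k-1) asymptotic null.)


Step 1: Combine all N = 19 observations and assign midranks.
sorted (value, group, rank): (8,G1,1), (9,G1,2), (11,G1,3.5), (11,G3,3.5), (12,G4,5), (16,G1,6.5), (16,G2,6.5), (17,G4,8), (18,G3,9), (19,G2,10.5), (19,G3,10.5), (20,G4,12), (21,G1,13), (22,G2,14), (24,G2,15.5), (24,G4,15.5), (25,G3,17), (28,G4,18), (29,G3,19)
Step 2: Sum ranks within each group.
R_1 = 26 (n_1 = 5)
R_2 = 46.5 (n_2 = 4)
R_3 = 59 (n_3 = 5)
R_4 = 58.5 (n_4 = 5)
Step 3: H = 12/(N(N+1)) * sum(R_i^2/n_i) - 3(N+1)
     = 12/(19*20) * (26^2/5 + 46.5^2/4 + 59^2/5 + 58.5^2/5) - 3*20
     = 0.031579 * 2056.41 - 60
     = 4.939342.
Step 4: Ties present; correction factor C = 1 - 24/(19^3 - 19) = 0.996491. Corrected H = 4.939342 / 0.996491 = 4.956734.
Step 5: Under H0, H ~ chi^2(3); p-value = 0.174993.
Step 6: alpha = 0.05. fail to reject H0.

H = 4.9567, df = 3, p = 0.174993, fail to reject H0.


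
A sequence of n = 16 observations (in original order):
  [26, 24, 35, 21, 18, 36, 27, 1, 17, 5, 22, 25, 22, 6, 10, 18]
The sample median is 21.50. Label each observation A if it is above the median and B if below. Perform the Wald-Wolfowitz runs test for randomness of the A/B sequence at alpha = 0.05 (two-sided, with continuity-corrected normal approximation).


Step 1: Compute median = 21.50; label A = above, B = below.
Labels in order: AAABBAABBBAAABBB  (n_A = 8, n_B = 8)
Step 2: Count runs R = 6.
Step 3: Under H0 (random ordering), E[R] = 2*n_A*n_B/(n_A+n_B) + 1 = 2*8*8/16 + 1 = 9.0000.
        Var[R] = 2*n_A*n_B*(2*n_A*n_B - n_A - n_B) / ((n_A+n_B)^2 * (n_A+n_B-1)) = 14336/3840 = 3.7333.
        SD[R] = 1.9322.
Step 4: Continuity-corrected z = (R + 0.5 - E[R]) / SD[R] = (6 + 0.5 - 9.0000) / 1.9322 = -1.2939.
Step 5: Two-sided p-value via normal approximation = 2*(1 - Phi(|z|)) = 0.195709.
Step 6: alpha = 0.05. fail to reject H0.

R = 6, z = -1.2939, p = 0.195709, fail to reject H0.


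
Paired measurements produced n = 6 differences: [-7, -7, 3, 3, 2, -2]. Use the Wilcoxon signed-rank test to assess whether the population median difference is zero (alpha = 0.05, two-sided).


Step 1: Drop any zero differences (none here) and take |d_i|.
|d| = [7, 7, 3, 3, 2, 2]
Step 2: Midrank |d_i| (ties get averaged ranks).
ranks: |7|->5.5, |7|->5.5, |3|->3.5, |3|->3.5, |2|->1.5, |2|->1.5
Step 3: Attach original signs; sum ranks with positive sign and with negative sign.
W+ = 3.5 + 3.5 + 1.5 = 8.5
W- = 5.5 + 5.5 + 1.5 = 12.5
(Check: W+ + W- = 21 should equal n(n+1)/2 = 21.)
Step 4: Test statistic W = min(W+, W-) = 8.5.
Step 5: Ties in |d|, so use the tie-corrected normal approximation.
        E[W] = n(n+1)/4 = 6*7/4 = 10.5.
        Tie groups: |d|=2 (t=2), |d|=3 (t=2), |d|=7 (t=2); sum(t^3 - t) = 18.
        Var[W] = n(n+1)(2n+1)/24 - sum(t^3-t)/48 = 546/24 - 18/48 = 22.375.
        z = (W - E[W]) / sqrt(Var[W]) = (8.5 - 10.5) / 4.7302 = -0.4228.
        Two-sided p = 2*Phi(z) = 0.672432.
Step 6: alpha = 0.05. fail to reject H0.

W+ = 8.5, W- = 12.5, W = min = 8.5, p = 0.672432, fail to reject H0.


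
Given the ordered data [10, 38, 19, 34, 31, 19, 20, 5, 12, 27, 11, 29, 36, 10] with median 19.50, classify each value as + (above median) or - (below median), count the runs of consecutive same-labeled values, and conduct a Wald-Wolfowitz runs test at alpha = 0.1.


Step 1: Compute median = 19.50; label A = above, B = below.
Labels in order: BABAABABBABAAB  (n_A = 7, n_B = 7)
Step 2: Count runs R = 11.
Step 3: Under H0 (random ordering), E[R] = 2*n_A*n_B/(n_A+n_B) + 1 = 2*7*7/14 + 1 = 8.0000.
        Var[R] = 2*n_A*n_B*(2*n_A*n_B - n_A - n_B) / ((n_A+n_B)^2 * (n_A+n_B-1)) = 8232/2548 = 3.2308.
        SD[R] = 1.7974.
Step 4: Continuity-corrected z = (R - 0.5 - E[R]) / SD[R] = (11 - 0.5 - 8.0000) / 1.7974 = 1.3909.
Step 5: Two-sided p-value via normal approximation = 2*(1 - Phi(|z|)) = 0.164264.
Step 6: alpha = 0.1. fail to reject H0.

R = 11, z = 1.3909, p = 0.164264, fail to reject H0.


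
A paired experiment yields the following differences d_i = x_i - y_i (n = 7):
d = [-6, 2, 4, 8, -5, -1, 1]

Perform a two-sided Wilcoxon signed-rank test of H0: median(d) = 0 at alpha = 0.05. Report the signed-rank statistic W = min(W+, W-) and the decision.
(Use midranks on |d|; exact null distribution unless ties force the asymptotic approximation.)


Step 1: Drop any zero differences (none here) and take |d_i|.
|d| = [6, 2, 4, 8, 5, 1, 1]
Step 2: Midrank |d_i| (ties get averaged ranks).
ranks: |6|->6, |2|->3, |4|->4, |8|->7, |5|->5, |1|->1.5, |1|->1.5
Step 3: Attach original signs; sum ranks with positive sign and with negative sign.
W+ = 3 + 4 + 7 + 1.5 = 15.5
W- = 6 + 5 + 1.5 = 12.5
(Check: W+ + W- = 28 should equal n(n+1)/2 = 28.)
Step 4: Test statistic W = min(W+, W-) = 12.5.
Step 5: Ties in |d|, so use the tie-corrected normal approximation.
        E[W] = n(n+1)/4 = 7*8/4 = 14.
        Tie groups: |d|=1 (t=2); sum(t^3 - t) = 6.
        Var[W] = n(n+1)(2n+1)/24 - sum(t^3-t)/48 = 840/24 - 6/48 = 34.875.
        z = (W - E[W]) / sqrt(Var[W]) = (12.5 - 14) / 5.9055 = -0.2540.
        Two-sided p = 2*Phi(z) = 0.799495.
Step 6: alpha = 0.05. fail to reject H0.

W+ = 15.5, W- = 12.5, W = min = 12.5, p = 0.799495, fail to reject H0.


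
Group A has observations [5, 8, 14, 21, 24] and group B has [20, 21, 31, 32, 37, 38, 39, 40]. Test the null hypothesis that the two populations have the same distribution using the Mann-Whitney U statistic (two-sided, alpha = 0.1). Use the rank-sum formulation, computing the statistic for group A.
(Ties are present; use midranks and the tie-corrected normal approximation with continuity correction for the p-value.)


Step 1: Combine and sort all 13 observations; assign midranks.
sorted (value, group): (5,X), (8,X), (14,X), (20,Y), (21,X), (21,Y), (24,X), (31,Y), (32,Y), (37,Y), (38,Y), (39,Y), (40,Y)
ranks: 5->1, 8->2, 14->3, 20->4, 21->5.5, 21->5.5, 24->7, 31->8, 32->9, 37->10, 38->11, 39->12, 40->13
Step 2: Rank sum for X: R1 = 1 + 2 + 3 + 5.5 + 7 = 18.5.
Step 3: U_X = R1 - n1(n1+1)/2 = 18.5 - 5*6/2 = 18.5 - 15 = 3.5.
       U_Y = n1*n2 - U_X = 40 - 3.5 = 36.5.
Step 4: Ties are present, so use the tie-corrected normal approximation (with continuity correction) for the p-value.
Step 5: p-value = 0.019007; compare to alpha = 0.1. reject H0.

U_X = 3.5, p = 0.019007, reject H0 at alpha = 0.1.


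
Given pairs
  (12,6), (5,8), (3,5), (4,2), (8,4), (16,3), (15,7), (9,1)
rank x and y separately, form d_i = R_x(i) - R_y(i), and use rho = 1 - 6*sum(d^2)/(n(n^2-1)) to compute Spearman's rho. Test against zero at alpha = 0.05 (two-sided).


Step 1: Rank x and y separately (midranks; no ties here).
rank(x): 12->6, 5->3, 3->1, 4->2, 8->4, 16->8, 15->7, 9->5
rank(y): 6->6, 8->8, 5->5, 2->2, 4->4, 3->3, 7->7, 1->1
Step 2: d_i = R_x(i) - R_y(i); compute d_i^2.
  (6-6)^2=0, (3-8)^2=25, (1-5)^2=16, (2-2)^2=0, (4-4)^2=0, (8-3)^2=25, (7-7)^2=0, (5-1)^2=16
sum(d^2) = 82.
Step 3: rho = 1 - 6*82 / (8*(8^2 - 1)) = 1 - 492/504 = 0.023810.
Step 4: Under H0, t = rho * sqrt((n-2)/(1-rho^2)) = 0.0583 ~ t(6).
Step 5: Two-sided p-value from the t-distribution with 6 df = 0.955374.
Step 6: alpha = 0.05. fail to reject H0.

rho = 0.0238, p = 0.955374, fail to reject H0 at alpha = 0.05.


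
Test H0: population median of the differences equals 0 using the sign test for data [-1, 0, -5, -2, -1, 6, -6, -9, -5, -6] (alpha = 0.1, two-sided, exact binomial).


Step 1: Discard zero differences. Original n = 10; n_eff = number of nonzero differences = 9.
Nonzero differences (with sign): -1, -5, -2, -1, +6, -6, -9, -5, -6
Step 2: Count signs: positive = 1, negative = 8.
Step 3: Under H0: P(positive) = 0.5, so the number of positives S ~ Bin(9, 0.5).
Step 4: Two-sided exact p-value = sum of Bin(9,0.5) probabilities at or below the observed probability = 0.039062.
Step 5: alpha = 0.1. reject H0.

n_eff = 9, pos = 1, neg = 8, p = 0.039062, reject H0.


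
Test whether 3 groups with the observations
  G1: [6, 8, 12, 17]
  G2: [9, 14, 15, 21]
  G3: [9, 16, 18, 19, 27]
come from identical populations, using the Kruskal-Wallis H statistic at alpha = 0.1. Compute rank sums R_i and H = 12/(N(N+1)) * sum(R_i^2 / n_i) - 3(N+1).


Step 1: Combine all N = 13 observations and assign midranks.
sorted (value, group, rank): (6,G1,1), (8,G1,2), (9,G2,3.5), (9,G3,3.5), (12,G1,5), (14,G2,6), (15,G2,7), (16,G3,8), (17,G1,9), (18,G3,10), (19,G3,11), (21,G2,12), (27,G3,13)
Step 2: Sum ranks within each group.
R_1 = 17 (n_1 = 4)
R_2 = 28.5 (n_2 = 4)
R_3 = 45.5 (n_3 = 5)
Step 3: H = 12/(N(N+1)) * sum(R_i^2/n_i) - 3(N+1)
     = 12/(13*14) * (17^2/4 + 28.5^2/4 + 45.5^2/5) - 3*14
     = 0.065934 * 689.362 - 42
     = 3.452473.
Step 4: Ties present; correction factor C = 1 - 6/(13^3 - 13) = 0.997253. Corrected H = 3.452473 / 0.997253 = 3.461983.
Step 5: Under H0, H ~ chi^2(2); p-value = 0.177109.
Step 6: alpha = 0.1. fail to reject H0.

H = 3.4620, df = 2, p = 0.177109, fail to reject H0.


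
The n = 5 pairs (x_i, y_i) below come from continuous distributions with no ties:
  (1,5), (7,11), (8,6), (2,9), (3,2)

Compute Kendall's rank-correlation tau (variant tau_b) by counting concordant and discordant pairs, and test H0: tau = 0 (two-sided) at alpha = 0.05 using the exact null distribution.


Step 1: Enumerate the 10 unordered pairs (i,j) with i<j and classify each by sign(x_j-x_i) * sign(y_j-y_i).
  (1,2):dx=+6,dy=+6->C; (1,3):dx=+7,dy=+1->C; (1,4):dx=+1,dy=+4->C; (1,5):dx=+2,dy=-3->D
  (2,3):dx=+1,dy=-5->D; (2,4):dx=-5,dy=-2->C; (2,5):dx=-4,dy=-9->C; (3,4):dx=-6,dy=+3->D
  (3,5):dx=-5,dy=-4->C; (4,5):dx=+1,dy=-7->D
Step 2: C = 6, D = 4, total pairs = 10.
Step 3: tau = (C - D)/(n(n-1)/2) = (6 - 4)/10 = 0.200000.
Step 4: Exact two-sided p-value (enumerate n! = 120 permutations of y under H0): p = 0.816667.
Step 5: alpha = 0.05. fail to reject H0.

tau_b = 0.2000 (C=6, D=4), p = 0.816667, fail to reject H0.


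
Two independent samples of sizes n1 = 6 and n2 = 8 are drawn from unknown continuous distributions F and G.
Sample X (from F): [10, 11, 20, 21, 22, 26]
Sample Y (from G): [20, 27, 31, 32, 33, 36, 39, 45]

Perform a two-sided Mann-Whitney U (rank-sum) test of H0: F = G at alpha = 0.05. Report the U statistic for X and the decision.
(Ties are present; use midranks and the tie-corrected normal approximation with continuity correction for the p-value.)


Step 1: Combine and sort all 14 observations; assign midranks.
sorted (value, group): (10,X), (11,X), (20,X), (20,Y), (21,X), (22,X), (26,X), (27,Y), (31,Y), (32,Y), (33,Y), (36,Y), (39,Y), (45,Y)
ranks: 10->1, 11->2, 20->3.5, 20->3.5, 21->5, 22->6, 26->7, 27->8, 31->9, 32->10, 33->11, 36->12, 39->13, 45->14
Step 2: Rank sum for X: R1 = 1 + 2 + 3.5 + 5 + 6 + 7 = 24.5.
Step 3: U_X = R1 - n1(n1+1)/2 = 24.5 - 6*7/2 = 24.5 - 21 = 3.5.
       U_Y = n1*n2 - U_X = 48 - 3.5 = 44.5.
Step 4: Ties are present, so use the tie-corrected normal approximation (with continuity correction) for the p-value.
Step 5: p-value = 0.009743; compare to alpha = 0.05. reject H0.

U_X = 3.5, p = 0.009743, reject H0 at alpha = 0.05.


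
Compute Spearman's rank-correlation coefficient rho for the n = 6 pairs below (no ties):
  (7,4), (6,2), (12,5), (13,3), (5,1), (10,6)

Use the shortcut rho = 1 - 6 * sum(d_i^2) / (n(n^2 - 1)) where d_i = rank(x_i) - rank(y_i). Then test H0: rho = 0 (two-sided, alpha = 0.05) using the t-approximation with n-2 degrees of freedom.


Step 1: Rank x and y separately (midranks; no ties here).
rank(x): 7->3, 6->2, 12->5, 13->6, 5->1, 10->4
rank(y): 4->4, 2->2, 5->5, 3->3, 1->1, 6->6
Step 2: d_i = R_x(i) - R_y(i); compute d_i^2.
  (3-4)^2=1, (2-2)^2=0, (5-5)^2=0, (6-3)^2=9, (1-1)^2=0, (4-6)^2=4
sum(d^2) = 14.
Step 3: rho = 1 - 6*14 / (6*(6^2 - 1)) = 1 - 84/210 = 0.600000.
Step 4: Under H0, t = rho * sqrt((n-2)/(1-rho^2)) = 1.5000 ~ t(4).
Step 5: Two-sided p-value from the t-distribution with 4 df = 0.208000.
Step 6: alpha = 0.05. fail to reject H0.

rho = 0.6000, p = 0.208000, fail to reject H0 at alpha = 0.05.


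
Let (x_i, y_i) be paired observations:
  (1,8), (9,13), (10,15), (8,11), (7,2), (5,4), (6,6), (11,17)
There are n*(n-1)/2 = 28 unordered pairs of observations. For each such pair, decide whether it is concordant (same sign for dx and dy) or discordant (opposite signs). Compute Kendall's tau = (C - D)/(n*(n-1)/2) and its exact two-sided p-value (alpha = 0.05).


Step 1: Enumerate the 28 unordered pairs (i,j) with i<j and classify each by sign(x_j-x_i) * sign(y_j-y_i).
  (1,2):dx=+8,dy=+5->C; (1,3):dx=+9,dy=+7->C; (1,4):dx=+7,dy=+3->C; (1,5):dx=+6,dy=-6->D
  (1,6):dx=+4,dy=-4->D; (1,7):dx=+5,dy=-2->D; (1,8):dx=+10,dy=+9->C; (2,3):dx=+1,dy=+2->C
  (2,4):dx=-1,dy=-2->C; (2,5):dx=-2,dy=-11->C; (2,6):dx=-4,dy=-9->C; (2,7):dx=-3,dy=-7->C
  (2,8):dx=+2,dy=+4->C; (3,4):dx=-2,dy=-4->C; (3,5):dx=-3,dy=-13->C; (3,6):dx=-5,dy=-11->C
  (3,7):dx=-4,dy=-9->C; (3,8):dx=+1,dy=+2->C; (4,5):dx=-1,dy=-9->C; (4,6):dx=-3,dy=-7->C
  (4,7):dx=-2,dy=-5->C; (4,8):dx=+3,dy=+6->C; (5,6):dx=-2,dy=+2->D; (5,7):dx=-1,dy=+4->D
  (5,8):dx=+4,dy=+15->C; (6,7):dx=+1,dy=+2->C; (6,8):dx=+6,dy=+13->C; (7,8):dx=+5,dy=+11->C
Step 2: C = 23, D = 5, total pairs = 28.
Step 3: tau = (C - D)/(n(n-1)/2) = (23 - 5)/28 = 0.642857.
Step 4: Exact two-sided p-value (enumerate n! = 40320 permutations of y under H0): p = 0.031151.
Step 5: alpha = 0.05. reject H0.

tau_b = 0.6429 (C=23, D=5), p = 0.031151, reject H0.


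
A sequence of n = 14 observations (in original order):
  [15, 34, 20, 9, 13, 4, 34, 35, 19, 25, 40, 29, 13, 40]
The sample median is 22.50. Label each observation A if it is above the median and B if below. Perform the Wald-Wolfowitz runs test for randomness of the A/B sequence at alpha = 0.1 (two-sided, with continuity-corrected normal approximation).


Step 1: Compute median = 22.50; label A = above, B = below.
Labels in order: BABBBBAABAAABA  (n_A = 7, n_B = 7)
Step 2: Count runs R = 8.
Step 3: Under H0 (random ordering), E[R] = 2*n_A*n_B/(n_A+n_B) + 1 = 2*7*7/14 + 1 = 8.0000.
        Var[R] = 2*n_A*n_B*(2*n_A*n_B - n_A - n_B) / ((n_A+n_B)^2 * (n_A+n_B-1)) = 8232/2548 = 3.2308.
        SD[R] = 1.7974.
Step 4: R = E[R], so z = 0 with no continuity correction.
Step 5: Two-sided p-value via normal approximation = 2*(1 - Phi(|z|)) = 1.000000.
Step 6: alpha = 0.1. fail to reject H0.

R = 8, z = 0.0000, p = 1.000000, fail to reject H0.


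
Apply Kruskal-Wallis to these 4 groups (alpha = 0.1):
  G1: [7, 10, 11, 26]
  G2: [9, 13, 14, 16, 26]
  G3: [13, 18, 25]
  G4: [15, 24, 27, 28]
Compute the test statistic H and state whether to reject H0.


Step 1: Combine all N = 16 observations and assign midranks.
sorted (value, group, rank): (7,G1,1), (9,G2,2), (10,G1,3), (11,G1,4), (13,G2,5.5), (13,G3,5.5), (14,G2,7), (15,G4,8), (16,G2,9), (18,G3,10), (24,G4,11), (25,G3,12), (26,G1,13.5), (26,G2,13.5), (27,G4,15), (28,G4,16)
Step 2: Sum ranks within each group.
R_1 = 21.5 (n_1 = 4)
R_2 = 37 (n_2 = 5)
R_3 = 27.5 (n_3 = 3)
R_4 = 50 (n_4 = 4)
Step 3: H = 12/(N(N+1)) * sum(R_i^2/n_i) - 3(N+1)
     = 12/(16*17) * (21.5^2/4 + 37^2/5 + 27.5^2/3 + 50^2/4) - 3*17
     = 0.044118 * 1266.45 - 51
     = 4.872610.
Step 4: Ties present; correction factor C = 1 - 12/(16^3 - 16) = 0.997059. Corrected H = 4.872610 / 0.997059 = 4.886984.
Step 5: Under H0, H ~ chi^2(3); p-value = 0.180262.
Step 6: alpha = 0.1. fail to reject H0.

H = 4.8870, df = 3, p = 0.180262, fail to reject H0.


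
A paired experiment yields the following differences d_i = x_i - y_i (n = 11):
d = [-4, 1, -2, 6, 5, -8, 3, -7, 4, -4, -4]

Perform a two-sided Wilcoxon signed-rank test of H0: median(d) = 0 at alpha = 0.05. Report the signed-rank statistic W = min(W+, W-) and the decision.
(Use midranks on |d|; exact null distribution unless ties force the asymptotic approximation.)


Step 1: Drop any zero differences (none here) and take |d_i|.
|d| = [4, 1, 2, 6, 5, 8, 3, 7, 4, 4, 4]
Step 2: Midrank |d_i| (ties get averaged ranks).
ranks: |4|->5.5, |1|->1, |2|->2, |6|->9, |5|->8, |8|->11, |3|->3, |7|->10, |4|->5.5, |4|->5.5, |4|->5.5
Step 3: Attach original signs; sum ranks with positive sign and with negative sign.
W+ = 1 + 9 + 8 + 3 + 5.5 = 26.5
W- = 5.5 + 2 + 11 + 10 + 5.5 + 5.5 = 39.5
(Check: W+ + W- = 66 should equal n(n+1)/2 = 66.)
Step 4: Test statistic W = min(W+, W-) = 26.5.
Step 5: Ties in |d|, so use the tie-corrected normal approximation.
        E[W] = n(n+1)/4 = 11*12/4 = 33.
        Tie groups: |d|=4 (t=4); sum(t^3 - t) = 60.
        Var[W] = n(n+1)(2n+1)/24 - sum(t^3-t)/48 = 3036/24 - 60/48 = 125.25.
        z = (W - E[W]) / sqrt(Var[W]) = (26.5 - 33) / 11.1915 = -0.5808.
        Two-sided p = 2*Phi(z) = 0.561377.
Step 6: alpha = 0.05. fail to reject H0.

W+ = 26.5, W- = 39.5, W = min = 26.5, p = 0.561377, fail to reject H0.


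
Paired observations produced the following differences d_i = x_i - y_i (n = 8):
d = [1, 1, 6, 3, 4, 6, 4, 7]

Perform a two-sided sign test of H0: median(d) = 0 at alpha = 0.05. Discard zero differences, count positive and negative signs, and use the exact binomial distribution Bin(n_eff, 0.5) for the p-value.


Step 1: Discard zero differences. Original n = 8; n_eff = number of nonzero differences = 8.
Nonzero differences (with sign): +1, +1, +6, +3, +4, +6, +4, +7
Step 2: Count signs: positive = 8, negative = 0.
Step 3: Under H0: P(positive) = 0.5, so the number of positives S ~ Bin(8, 0.5).
Step 4: Two-sided exact p-value = sum of Bin(8,0.5) probabilities at or below the observed probability = 0.007812.
Step 5: alpha = 0.05. reject H0.

n_eff = 8, pos = 8, neg = 0, p = 0.007812, reject H0.


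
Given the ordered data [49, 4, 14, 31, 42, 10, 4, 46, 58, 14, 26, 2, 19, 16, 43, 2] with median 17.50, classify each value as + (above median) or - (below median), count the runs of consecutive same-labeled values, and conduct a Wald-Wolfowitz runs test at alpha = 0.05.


Step 1: Compute median = 17.50; label A = above, B = below.
Labels in order: ABBAABBAABABABAB  (n_A = 8, n_B = 8)
Step 2: Count runs R = 12.
Step 3: Under H0 (random ordering), E[R] = 2*n_A*n_B/(n_A+n_B) + 1 = 2*8*8/16 + 1 = 9.0000.
        Var[R] = 2*n_A*n_B*(2*n_A*n_B - n_A - n_B) / ((n_A+n_B)^2 * (n_A+n_B-1)) = 14336/3840 = 3.7333.
        SD[R] = 1.9322.
Step 4: Continuity-corrected z = (R - 0.5 - E[R]) / SD[R] = (12 - 0.5 - 9.0000) / 1.9322 = 1.2939.
Step 5: Two-sided p-value via normal approximation = 2*(1 - Phi(|z|)) = 0.195709.
Step 6: alpha = 0.05. fail to reject H0.

R = 12, z = 1.2939, p = 0.195709, fail to reject H0.


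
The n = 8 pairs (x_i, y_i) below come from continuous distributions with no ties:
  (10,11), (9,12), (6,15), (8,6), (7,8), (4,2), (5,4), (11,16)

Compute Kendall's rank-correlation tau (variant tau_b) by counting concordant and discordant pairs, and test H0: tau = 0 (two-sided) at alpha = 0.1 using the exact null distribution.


Step 1: Enumerate the 28 unordered pairs (i,j) with i<j and classify each by sign(x_j-x_i) * sign(y_j-y_i).
  (1,2):dx=-1,dy=+1->D; (1,3):dx=-4,dy=+4->D; (1,4):dx=-2,dy=-5->C; (1,5):dx=-3,dy=-3->C
  (1,6):dx=-6,dy=-9->C; (1,7):dx=-5,dy=-7->C; (1,8):dx=+1,dy=+5->C; (2,3):dx=-3,dy=+3->D
  (2,4):dx=-1,dy=-6->C; (2,5):dx=-2,dy=-4->C; (2,6):dx=-5,dy=-10->C; (2,7):dx=-4,dy=-8->C
  (2,8):dx=+2,dy=+4->C; (3,4):dx=+2,dy=-9->D; (3,5):dx=+1,dy=-7->D; (3,6):dx=-2,dy=-13->C
  (3,7):dx=-1,dy=-11->C; (3,8):dx=+5,dy=+1->C; (4,5):dx=-1,dy=+2->D; (4,6):dx=-4,dy=-4->C
  (4,7):dx=-3,dy=-2->C; (4,8):dx=+3,dy=+10->C; (5,6):dx=-3,dy=-6->C; (5,7):dx=-2,dy=-4->C
  (5,8):dx=+4,dy=+8->C; (6,7):dx=+1,dy=+2->C; (6,8):dx=+7,dy=+14->C; (7,8):dx=+6,dy=+12->C
Step 2: C = 22, D = 6, total pairs = 28.
Step 3: tau = (C - D)/(n(n-1)/2) = (22 - 6)/28 = 0.571429.
Step 4: Exact two-sided p-value (enumerate n! = 40320 permutations of y under H0): p = 0.061012.
Step 5: alpha = 0.1. reject H0.

tau_b = 0.5714 (C=22, D=6), p = 0.061012, reject H0.


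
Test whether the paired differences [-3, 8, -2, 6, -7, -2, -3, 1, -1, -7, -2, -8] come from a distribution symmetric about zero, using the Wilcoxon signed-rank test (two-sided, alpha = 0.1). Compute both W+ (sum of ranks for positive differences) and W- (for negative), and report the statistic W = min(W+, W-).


Step 1: Drop any zero differences (none here) and take |d_i|.
|d| = [3, 8, 2, 6, 7, 2, 3, 1, 1, 7, 2, 8]
Step 2: Midrank |d_i| (ties get averaged ranks).
ranks: |3|->6.5, |8|->11.5, |2|->4, |6|->8, |7|->9.5, |2|->4, |3|->6.5, |1|->1.5, |1|->1.5, |7|->9.5, |2|->4, |8|->11.5
Step 3: Attach original signs; sum ranks with positive sign and with negative sign.
W+ = 11.5 + 8 + 1.5 = 21
W- = 6.5 + 4 + 9.5 + 4 + 6.5 + 1.5 + 9.5 + 4 + 11.5 = 57
(Check: W+ + W- = 78 should equal n(n+1)/2 = 78.)
Step 4: Test statistic W = min(W+, W-) = 21.
Step 5: Ties in |d|, so use the tie-corrected normal approximation.
        E[W] = n(n+1)/4 = 12*13/4 = 39.
        Tie groups: |d|=1 (t=2), |d|=2 (t=3), |d|=3 (t=2), |d|=7 (t=2), |d|=8 (t=2); sum(t^3 - t) = 48.
        Var[W] = n(n+1)(2n+1)/24 - sum(t^3-t)/48 = 3900/24 - 48/48 = 161.5.
        z = (W - E[W]) / sqrt(Var[W]) = (21 - 39) / 12.7083 = -1.4164.
        Two-sided p = 2*Phi(z) = 0.156658.
Step 6: alpha = 0.1. fail to reject H0.

W+ = 21, W- = 57, W = min = 21, p = 0.156658, fail to reject H0.


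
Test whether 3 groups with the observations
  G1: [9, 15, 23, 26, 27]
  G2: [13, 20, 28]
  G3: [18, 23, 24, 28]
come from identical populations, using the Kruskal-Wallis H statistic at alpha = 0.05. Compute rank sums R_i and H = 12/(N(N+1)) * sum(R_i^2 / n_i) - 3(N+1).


Step 1: Combine all N = 12 observations and assign midranks.
sorted (value, group, rank): (9,G1,1), (13,G2,2), (15,G1,3), (18,G3,4), (20,G2,5), (23,G1,6.5), (23,G3,6.5), (24,G3,8), (26,G1,9), (27,G1,10), (28,G2,11.5), (28,G3,11.5)
Step 2: Sum ranks within each group.
R_1 = 29.5 (n_1 = 5)
R_2 = 18.5 (n_2 = 3)
R_3 = 30 (n_3 = 4)
Step 3: H = 12/(N(N+1)) * sum(R_i^2/n_i) - 3(N+1)
     = 12/(12*13) * (29.5^2/5 + 18.5^2/3 + 30^2/4) - 3*13
     = 0.076923 * 513.133 - 39
     = 0.471795.
Step 4: Ties present; correction factor C = 1 - 12/(12^3 - 12) = 0.993007. Corrected H = 0.471795 / 0.993007 = 0.475117.
Step 5: Under H0, H ~ chi^2(2); p-value = 0.788551.
Step 6: alpha = 0.05. fail to reject H0.

H = 0.4751, df = 2, p = 0.788551, fail to reject H0.


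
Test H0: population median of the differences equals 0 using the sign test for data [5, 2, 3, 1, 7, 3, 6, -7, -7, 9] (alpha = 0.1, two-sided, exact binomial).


Step 1: Discard zero differences. Original n = 10; n_eff = number of nonzero differences = 10.
Nonzero differences (with sign): +5, +2, +3, +1, +7, +3, +6, -7, -7, +9
Step 2: Count signs: positive = 8, negative = 2.
Step 3: Under H0: P(positive) = 0.5, so the number of positives S ~ Bin(10, 0.5).
Step 4: Two-sided exact p-value = sum of Bin(10,0.5) probabilities at or below the observed probability = 0.109375.
Step 5: alpha = 0.1. fail to reject H0.

n_eff = 10, pos = 8, neg = 2, p = 0.109375, fail to reject H0.


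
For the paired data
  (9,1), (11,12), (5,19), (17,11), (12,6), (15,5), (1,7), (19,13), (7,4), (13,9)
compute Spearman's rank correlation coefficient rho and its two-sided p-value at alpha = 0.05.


Step 1: Rank x and y separately (midranks; no ties here).
rank(x): 9->4, 11->5, 5->2, 17->9, 12->6, 15->8, 1->1, 19->10, 7->3, 13->7
rank(y): 1->1, 12->8, 19->10, 11->7, 6->4, 5->3, 7->5, 13->9, 4->2, 9->6
Step 2: d_i = R_x(i) - R_y(i); compute d_i^2.
  (4-1)^2=9, (5-8)^2=9, (2-10)^2=64, (9-7)^2=4, (6-4)^2=4, (8-3)^2=25, (1-5)^2=16, (10-9)^2=1, (3-2)^2=1, (7-6)^2=1
sum(d^2) = 134.
Step 3: rho = 1 - 6*134 / (10*(10^2 - 1)) = 1 - 804/990 = 0.187879.
Step 4: Under H0, t = rho * sqrt((n-2)/(1-rho^2)) = 0.5410 ~ t(8).
Step 5: Two-sided p-value from the t-distribution with 8 df = 0.603218.
Step 6: alpha = 0.05. fail to reject H0.

rho = 0.1879, p = 0.603218, fail to reject H0 at alpha = 0.05.


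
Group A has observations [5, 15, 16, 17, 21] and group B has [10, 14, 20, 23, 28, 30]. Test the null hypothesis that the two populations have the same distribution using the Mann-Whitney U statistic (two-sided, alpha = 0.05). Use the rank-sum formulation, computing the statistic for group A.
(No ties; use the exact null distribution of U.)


Step 1: Combine and sort all 11 observations; assign midranks.
sorted (value, group): (5,X), (10,Y), (14,Y), (15,X), (16,X), (17,X), (20,Y), (21,X), (23,Y), (28,Y), (30,Y)
ranks: 5->1, 10->2, 14->3, 15->4, 16->5, 17->6, 20->7, 21->8, 23->9, 28->10, 30->11
Step 2: Rank sum for X: R1 = 1 + 4 + 5 + 6 + 8 = 24.
Step 3: U_X = R1 - n1(n1+1)/2 = 24 - 5*6/2 = 24 - 15 = 9.
       U_Y = n1*n2 - U_X = 30 - 9 = 21.
Step 4: No ties, so the exact null distribution of U (based on enumerating the C(11,5) = 462 equally likely rank assignments) gives the two-sided p-value.
Step 5: p-value = 0.329004; compare to alpha = 0.05. fail to reject H0.

U_X = 9, p = 0.329004, fail to reject H0 at alpha = 0.05.


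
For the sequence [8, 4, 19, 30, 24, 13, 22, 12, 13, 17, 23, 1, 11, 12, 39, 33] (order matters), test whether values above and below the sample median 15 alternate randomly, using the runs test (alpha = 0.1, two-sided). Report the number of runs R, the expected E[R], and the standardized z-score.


Step 1: Compute median = 15; label A = above, B = below.
Labels in order: BBAAABABBAABBBAA  (n_A = 8, n_B = 8)
Step 2: Count runs R = 8.
Step 3: Under H0 (random ordering), E[R] = 2*n_A*n_B/(n_A+n_B) + 1 = 2*8*8/16 + 1 = 9.0000.
        Var[R] = 2*n_A*n_B*(2*n_A*n_B - n_A - n_B) / ((n_A+n_B)^2 * (n_A+n_B-1)) = 14336/3840 = 3.7333.
        SD[R] = 1.9322.
Step 4: Continuity-corrected z = (R + 0.5 - E[R]) / SD[R] = (8 + 0.5 - 9.0000) / 1.9322 = -0.2588.
Step 5: Two-sided p-value via normal approximation = 2*(1 - Phi(|z|)) = 0.795809.
Step 6: alpha = 0.1. fail to reject H0.

R = 8, z = -0.2588, p = 0.795809, fail to reject H0.


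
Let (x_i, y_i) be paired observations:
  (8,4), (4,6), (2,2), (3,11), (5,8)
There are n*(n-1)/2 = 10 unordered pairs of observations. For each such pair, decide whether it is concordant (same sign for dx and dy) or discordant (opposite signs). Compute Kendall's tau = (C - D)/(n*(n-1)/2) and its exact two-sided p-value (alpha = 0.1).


Step 1: Enumerate the 10 unordered pairs (i,j) with i<j and classify each by sign(x_j-x_i) * sign(y_j-y_i).
  (1,2):dx=-4,dy=+2->D; (1,3):dx=-6,dy=-2->C; (1,4):dx=-5,dy=+7->D; (1,5):dx=-3,dy=+4->D
  (2,3):dx=-2,dy=-4->C; (2,4):dx=-1,dy=+5->D; (2,5):dx=+1,dy=+2->C; (3,4):dx=+1,dy=+9->C
  (3,5):dx=+3,dy=+6->C; (4,5):dx=+2,dy=-3->D
Step 2: C = 5, D = 5, total pairs = 10.
Step 3: tau = (C - D)/(n(n-1)/2) = (5 - 5)/10 = 0.000000.
Step 4: Exact two-sided p-value (enumerate n! = 120 permutations of y under H0): p = 1.000000.
Step 5: alpha = 0.1. fail to reject H0.

tau_b = 0.0000 (C=5, D=5), p = 1.000000, fail to reject H0.


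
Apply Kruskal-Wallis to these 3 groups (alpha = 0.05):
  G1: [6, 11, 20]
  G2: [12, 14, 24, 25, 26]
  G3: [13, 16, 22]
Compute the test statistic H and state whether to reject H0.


Step 1: Combine all N = 11 observations and assign midranks.
sorted (value, group, rank): (6,G1,1), (11,G1,2), (12,G2,3), (13,G3,4), (14,G2,5), (16,G3,6), (20,G1,7), (22,G3,8), (24,G2,9), (25,G2,10), (26,G2,11)
Step 2: Sum ranks within each group.
R_1 = 10 (n_1 = 3)
R_2 = 38 (n_2 = 5)
R_3 = 18 (n_3 = 3)
Step 3: H = 12/(N(N+1)) * sum(R_i^2/n_i) - 3(N+1)
     = 12/(11*12) * (10^2/3 + 38^2/5 + 18^2/3) - 3*12
     = 0.090909 * 430.133 - 36
     = 3.103030.
Step 4: No ties, so H is used without correction.
Step 5: Under H0, H ~ chi^2(2); p-value = 0.211927.
Step 6: alpha = 0.05. fail to reject H0.

H = 3.1030, df = 2, p = 0.211927, fail to reject H0.


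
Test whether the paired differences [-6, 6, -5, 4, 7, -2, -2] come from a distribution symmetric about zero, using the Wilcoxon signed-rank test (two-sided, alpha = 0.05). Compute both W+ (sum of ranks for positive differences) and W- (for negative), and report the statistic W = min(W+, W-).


Step 1: Drop any zero differences (none here) and take |d_i|.
|d| = [6, 6, 5, 4, 7, 2, 2]
Step 2: Midrank |d_i| (ties get averaged ranks).
ranks: |6|->5.5, |6|->5.5, |5|->4, |4|->3, |7|->7, |2|->1.5, |2|->1.5
Step 3: Attach original signs; sum ranks with positive sign and with negative sign.
W+ = 5.5 + 3 + 7 = 15.5
W- = 5.5 + 4 + 1.5 + 1.5 = 12.5
(Check: W+ + W- = 28 should equal n(n+1)/2 = 28.)
Step 4: Test statistic W = min(W+, W-) = 12.5.
Step 5: Ties in |d|, so use the tie-corrected normal approximation.
        E[W] = n(n+1)/4 = 7*8/4 = 14.
        Tie groups: |d|=2 (t=2), |d|=6 (t=2); sum(t^3 - t) = 12.
        Var[W] = n(n+1)(2n+1)/24 - sum(t^3-t)/48 = 840/24 - 12/48 = 34.75.
        z = (W - E[W]) / sqrt(Var[W]) = (12.5 - 14) / 5.8949 = -0.2545.
        Two-sided p = 2*Phi(z) = 0.799143.
Step 6: alpha = 0.05. fail to reject H0.

W+ = 15.5, W- = 12.5, W = min = 12.5, p = 0.799143, fail to reject H0.


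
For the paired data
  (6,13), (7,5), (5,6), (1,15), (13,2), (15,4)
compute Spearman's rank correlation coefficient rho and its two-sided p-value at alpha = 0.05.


Step 1: Rank x and y separately (midranks; no ties here).
rank(x): 6->3, 7->4, 5->2, 1->1, 13->5, 15->6
rank(y): 13->5, 5->3, 6->4, 15->6, 2->1, 4->2
Step 2: d_i = R_x(i) - R_y(i); compute d_i^2.
  (3-5)^2=4, (4-3)^2=1, (2-4)^2=4, (1-6)^2=25, (5-1)^2=16, (6-2)^2=16
sum(d^2) = 66.
Step 3: rho = 1 - 6*66 / (6*(6^2 - 1)) = 1 - 396/210 = -0.885714.
Step 4: Under H0, t = rho * sqrt((n-2)/(1-rho^2)) = -3.8158 ~ t(4).
Step 5: Two-sided p-value from the t-distribution with 4 df = 0.018845.
Step 6: alpha = 0.05. reject H0.

rho = -0.8857, p = 0.018845, reject H0 at alpha = 0.05.


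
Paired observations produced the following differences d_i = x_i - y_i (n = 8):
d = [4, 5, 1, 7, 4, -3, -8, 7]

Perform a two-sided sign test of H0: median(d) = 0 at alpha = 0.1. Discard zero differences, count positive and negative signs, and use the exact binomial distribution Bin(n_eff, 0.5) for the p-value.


Step 1: Discard zero differences. Original n = 8; n_eff = number of nonzero differences = 8.
Nonzero differences (with sign): +4, +5, +1, +7, +4, -3, -8, +7
Step 2: Count signs: positive = 6, negative = 2.
Step 3: Under H0: P(positive) = 0.5, so the number of positives S ~ Bin(8, 0.5).
Step 4: Two-sided exact p-value = sum of Bin(8,0.5) probabilities at or below the observed probability = 0.289062.
Step 5: alpha = 0.1. fail to reject H0.

n_eff = 8, pos = 6, neg = 2, p = 0.289062, fail to reject H0.


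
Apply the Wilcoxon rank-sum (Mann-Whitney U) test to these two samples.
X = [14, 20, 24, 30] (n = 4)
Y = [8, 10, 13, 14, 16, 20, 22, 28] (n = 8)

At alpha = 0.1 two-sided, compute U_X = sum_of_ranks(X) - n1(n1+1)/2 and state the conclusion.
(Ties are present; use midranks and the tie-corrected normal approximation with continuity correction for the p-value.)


Step 1: Combine and sort all 12 observations; assign midranks.
sorted (value, group): (8,Y), (10,Y), (13,Y), (14,X), (14,Y), (16,Y), (20,X), (20,Y), (22,Y), (24,X), (28,Y), (30,X)
ranks: 8->1, 10->2, 13->3, 14->4.5, 14->4.5, 16->6, 20->7.5, 20->7.5, 22->9, 24->10, 28->11, 30->12
Step 2: Rank sum for X: R1 = 4.5 + 7.5 + 10 + 12 = 34.
Step 3: U_X = R1 - n1(n1+1)/2 = 34 - 4*5/2 = 34 - 10 = 24.
       U_Y = n1*n2 - U_X = 32 - 24 = 8.
Step 4: Ties are present, so use the tie-corrected normal approximation (with continuity correction) for the p-value.
Step 5: p-value = 0.201148; compare to alpha = 0.1. fail to reject H0.

U_X = 24, p = 0.201148, fail to reject H0 at alpha = 0.1.


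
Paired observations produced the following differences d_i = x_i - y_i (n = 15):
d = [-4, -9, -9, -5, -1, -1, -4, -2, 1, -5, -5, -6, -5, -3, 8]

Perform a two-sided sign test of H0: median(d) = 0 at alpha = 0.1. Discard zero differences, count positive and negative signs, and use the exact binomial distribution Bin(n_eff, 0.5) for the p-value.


Step 1: Discard zero differences. Original n = 15; n_eff = number of nonzero differences = 15.
Nonzero differences (with sign): -4, -9, -9, -5, -1, -1, -4, -2, +1, -5, -5, -6, -5, -3, +8
Step 2: Count signs: positive = 2, negative = 13.
Step 3: Under H0: P(positive) = 0.5, so the number of positives S ~ Bin(15, 0.5).
Step 4: Two-sided exact p-value = sum of Bin(15,0.5) probabilities at or below the observed probability = 0.007385.
Step 5: alpha = 0.1. reject H0.

n_eff = 15, pos = 2, neg = 13, p = 0.007385, reject H0.


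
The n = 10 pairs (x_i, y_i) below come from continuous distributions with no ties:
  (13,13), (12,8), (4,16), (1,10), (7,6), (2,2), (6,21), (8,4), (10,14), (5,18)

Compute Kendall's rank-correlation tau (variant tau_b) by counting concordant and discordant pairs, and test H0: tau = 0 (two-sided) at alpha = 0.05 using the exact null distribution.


Step 1: Enumerate the 45 unordered pairs (i,j) with i<j and classify each by sign(x_j-x_i) * sign(y_j-y_i).
  (1,2):dx=-1,dy=-5->C; (1,3):dx=-9,dy=+3->D; (1,4):dx=-12,dy=-3->C; (1,5):dx=-6,dy=-7->C
  (1,6):dx=-11,dy=-11->C; (1,7):dx=-7,dy=+8->D; (1,8):dx=-5,dy=-9->C; (1,9):dx=-3,dy=+1->D
  (1,10):dx=-8,dy=+5->D; (2,3):dx=-8,dy=+8->D; (2,4):dx=-11,dy=+2->D; (2,5):dx=-5,dy=-2->C
  (2,6):dx=-10,dy=-6->C; (2,7):dx=-6,dy=+13->D; (2,8):dx=-4,dy=-4->C; (2,9):dx=-2,dy=+6->D
  (2,10):dx=-7,dy=+10->D; (3,4):dx=-3,dy=-6->C; (3,5):dx=+3,dy=-10->D; (3,6):dx=-2,dy=-14->C
  (3,7):dx=+2,dy=+5->C; (3,8):dx=+4,dy=-12->D; (3,9):dx=+6,dy=-2->D; (3,10):dx=+1,dy=+2->C
  (4,5):dx=+6,dy=-4->D; (4,6):dx=+1,dy=-8->D; (4,7):dx=+5,dy=+11->C; (4,8):dx=+7,dy=-6->D
  (4,9):dx=+9,dy=+4->C; (4,10):dx=+4,dy=+8->C; (5,6):dx=-5,dy=-4->C; (5,7):dx=-1,dy=+15->D
  (5,8):dx=+1,dy=-2->D; (5,9):dx=+3,dy=+8->C; (5,10):dx=-2,dy=+12->D; (6,7):dx=+4,dy=+19->C
  (6,8):dx=+6,dy=+2->C; (6,9):dx=+8,dy=+12->C; (6,10):dx=+3,dy=+16->C; (7,8):dx=+2,dy=-17->D
  (7,9):dx=+4,dy=-7->D; (7,10):dx=-1,dy=-3->C; (8,9):dx=+2,dy=+10->C; (8,10):dx=-3,dy=+14->D
  (9,10):dx=-5,dy=+4->D
Step 2: C = 23, D = 22, total pairs = 45.
Step 3: tau = (C - D)/(n(n-1)/2) = (23 - 22)/45 = 0.022222.
Step 4: Exact two-sided p-value (enumerate n! = 3628800 permutations of y under H0): p = 1.000000.
Step 5: alpha = 0.05. fail to reject H0.

tau_b = 0.0222 (C=23, D=22), p = 1.000000, fail to reject H0.
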